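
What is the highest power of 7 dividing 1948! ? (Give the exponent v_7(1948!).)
v_7(1948!) = 322

Legendre's formula: v_p(n!) = Σ_{k ≥ 1} ⌊n / p^k⌋. For p = 7, n = 1948, the terms are:
  ⌊1948/7^1⌋ = ⌊1948/7⌋ = 278
  ⌊1948/7^2⌋ = ⌊1948/49⌋ = 39
  ⌊1948/7^3⌋ = ⌊1948/343⌋ = 5
(the next term ⌊1948/7^4⌋ = 0, terminating the sum). Summing: v_7(1948!) = 278 + 39 + 5 = 322.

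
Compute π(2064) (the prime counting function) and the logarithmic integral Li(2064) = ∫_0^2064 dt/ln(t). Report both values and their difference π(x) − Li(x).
π(2064) = 311;  Li(2064) ≈ 323.21;  π(x) − Li(x) ≈ -12.21.

Direct count of primes ≤ 2064 gives π(2064) = 311. Numerical evaluation of the logarithmic integral gives Li(2064) ≈ 323.21. The difference π(x) − Li(x) ≈ -12.21 is typically negative for small/moderate x (Li(x) overestimates), though Littlewood's theorem shows this sign changes infinitely often.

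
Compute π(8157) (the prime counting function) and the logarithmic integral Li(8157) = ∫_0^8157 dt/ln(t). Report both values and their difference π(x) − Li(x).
π(8157) = 1023;  Li(8157) ≈ 1043.87;  π(x) − Li(x) ≈ -20.87.

Direct count of primes ≤ 8157 gives π(8157) = 1023. Numerical evaluation of the logarithmic integral gives Li(8157) ≈ 1043.87. The difference π(x) − Li(x) ≈ -20.87 is typically negative for small/moderate x (Li(x) overestimates), though Littlewood's theorem shows this sign changes infinitely often.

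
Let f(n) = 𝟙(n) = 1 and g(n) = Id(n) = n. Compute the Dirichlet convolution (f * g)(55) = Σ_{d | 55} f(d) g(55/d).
(𝟙 * Id)(55) = 72

Divisors of 55: [1, 5, 11, 55]. For each d | 55:
  d = 1: 𝟙(1) · Id(55/1) = 1 · 55 = 55
  d = 5: 𝟙(5) · Id(55/5) = 1 · 11 = 11
  d = 11: 𝟙(11) · Id(55/11) = 1 · 5 = 5
  d = 55: 𝟙(55) · Id(55/55) = 1 · 1 = 1
Summing: (𝟙 * Id)(55) = 55 + 11 + 5 + 1 = 72.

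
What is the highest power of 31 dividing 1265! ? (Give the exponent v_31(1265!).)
v_31(1265!) = 41

Legendre's formula: v_p(n!) = Σ_{k ≥ 1} ⌊n / p^k⌋. For p = 31, n = 1265, the terms are:
  ⌊1265/31^1⌋ = ⌊1265/31⌋ = 40
  ⌊1265/31^2⌋ = ⌊1265/961⌋ = 1
(the next term ⌊1265/31^3⌋ = 0, terminating the sum). Summing: v_31(1265!) = 40 + 1 = 41.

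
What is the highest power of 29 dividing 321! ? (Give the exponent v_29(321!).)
v_29(321!) = 11

Legendre's formula: v_p(n!) = Σ_{k ≥ 1} ⌊n / p^k⌋. For p = 29, n = 321, the terms are:
  ⌊321/29^1⌋ = ⌊321/29⌋ = 11
(the next term ⌊321/29^2⌋ = 0, terminating the sum). Summing: v_29(321!) = 11 = 11.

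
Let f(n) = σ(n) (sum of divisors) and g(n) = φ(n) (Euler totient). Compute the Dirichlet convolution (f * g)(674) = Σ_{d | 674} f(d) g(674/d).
(σ * φ)(674) = 2696

Divisors of 674: [1, 2, 337, 674]. For each d | 674:
  d = 1: σ(1) · φ(674/1) = 1 · 336 = 336
  d = 2: σ(2) · φ(674/2) = 3 · 336 = 1008
  d = 337: σ(337) · φ(674/337) = 338 · 1 = 338
  d = 674: σ(674) · φ(674/674) = 1014 · 1 = 1014
Summing: (σ * φ)(674) = 336 + 1008 + 338 + 1014 = 2696.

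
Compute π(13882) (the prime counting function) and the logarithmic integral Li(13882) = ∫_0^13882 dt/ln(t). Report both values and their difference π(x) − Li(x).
π(13882) = 1640;  Li(13882) ≈ 1659.89;  π(x) − Li(x) ≈ -19.89.

Direct count of primes ≤ 13882 gives π(13882) = 1640. Numerical evaluation of the logarithmic integral gives Li(13882) ≈ 1659.89. The difference π(x) − Li(x) ≈ -19.89 is typically negative for small/moderate x (Li(x) overestimates), though Littlewood's theorem shows this sign changes infinitely often.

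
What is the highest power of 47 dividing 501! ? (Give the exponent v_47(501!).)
v_47(501!) = 10

Legendre's formula: v_p(n!) = Σ_{k ≥ 1} ⌊n / p^k⌋. For p = 47, n = 501, the terms are:
  ⌊501/47^1⌋ = ⌊501/47⌋ = 10
(the next term ⌊501/47^2⌋ = 0, terminating the sum). Summing: v_47(501!) = 10 = 10.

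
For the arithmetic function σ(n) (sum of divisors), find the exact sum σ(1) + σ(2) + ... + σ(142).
Σ_{n ≤ 142} σ(n) = 16615

Compute σ(n) for each 1 ≤ n ≤ 142: σ(1) = 1, σ(2) = 3, σ(3) = 4, σ(4) = 7, σ(5) = 6, σ(6) = 12, σ(7) = 8, σ(8) = 15, σ(9) = 13, σ(10) = 18, σ(11) = 12, σ(12) = 28, σ(13) = 14, σ(14) = 24, σ(15) = 24, σ(16) = 31, σ(17) = 18, σ(18) = 39, σ(19) = 20, σ(20) = 42, σ(21) = 32, σ(22) = 36, σ(23) = 24, σ(24) = 60, σ(25) = 31, σ(26) = 42, σ(27) = 40, σ(28) = 56, σ(29) = 30, σ(30) = 72, σ(31) = 32, σ(32) = 63, σ(33) = 48, σ(34) = 54, σ(35) = 48, σ(36) = 91, σ(37) = 38, σ(38) = 60, σ(39) = 56, σ(40) = 90, σ(41) = 42, σ(42) = 96, σ(43) = 44, σ(44) = 84, σ(45) = 78, σ(46) = 72, σ(47) = 48, σ(48) = 124, σ(49) = 57, σ(50) = 93, σ(51) = 72, σ(52) = 98, σ(53) = 54, σ(54) = 120, σ(55) = 72, σ(56) = 120, σ(57) = 80, σ(58) = 90, σ(59) = 60, σ(60) = 168, σ(61) = 62, σ(62) = 96, σ(63) = 104, σ(64) = 127, σ(65) = 84, σ(66) = 144, σ(67) = 68, σ(68) = 126, σ(69) = 96, σ(70) = 144, σ(71) = 72, σ(72) = 195, σ(73) = 74, σ(74) = 114, σ(75) = 124, σ(76) = 140, σ(77) = 96, σ(78) = 168, σ(79) = 80, σ(80) = 186, σ(81) = 121, σ(82) = 126, σ(83) = 84, σ(84) = 224, σ(85) = 108, σ(86) = 132, σ(87) = 120, σ(88) = 180, σ(89) = 90, σ(90) = 234, σ(91) = 112, σ(92) = 168, σ(93) = 128, σ(94) = 144, σ(95) = 120, σ(96) = 252, σ(97) = 98, σ(98) = 171, σ(99) = 156, σ(100) = 217, σ(101) = 102, σ(102) = 216, σ(103) = 104, σ(104) = 210, σ(105) = 192, σ(106) = 162, σ(107) = 108, σ(108) = 280, σ(109) = 110, σ(110) = 216, σ(111) = 152, σ(112) = 248, σ(113) = 114, σ(114) = 240, σ(115) = 144, σ(116) = 210, σ(117) = 182, σ(118) = 180, σ(119) = 144, σ(120) = 360, σ(121) = 133, σ(122) = 186, σ(123) = 168, σ(124) = 224, σ(125) = 156, σ(126) = 312, σ(127) = 128, σ(128) = 255, σ(129) = 176, σ(130) = 252, σ(131) = 132, σ(132) = 336, σ(133) = 160, σ(134) = 204, σ(135) = 240, σ(136) = 270, σ(137) = 138, σ(138) = 288, σ(139) = 140, σ(140) = 336, σ(141) = 192, σ(142) = 216. Summing all 142 values: 16615. (Average order: Σ_{n ≤ x} σ(n) ~ (π²/12) x². For x = 142, (π²/12)·142² ≈ 16584.23.)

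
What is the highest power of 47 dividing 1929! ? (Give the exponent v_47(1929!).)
v_47(1929!) = 41

Legendre's formula: v_p(n!) = Σ_{k ≥ 1} ⌊n / p^k⌋. For p = 47, n = 1929, the terms are:
  ⌊1929/47^1⌋ = ⌊1929/47⌋ = 41
(the next term ⌊1929/47^2⌋ = 0, terminating the sum). Summing: v_47(1929!) = 41 = 41.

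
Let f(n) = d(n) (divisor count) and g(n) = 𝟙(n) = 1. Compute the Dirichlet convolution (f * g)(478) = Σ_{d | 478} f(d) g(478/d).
(d * 𝟙)(478) = 9

Divisors of 478: [1, 2, 239, 478]. For each d | 478:
  d = 1: d(1) · 𝟙(478/1) = 1 · 1 = 1
  d = 2: d(2) · 𝟙(478/2) = 2 · 1 = 2
  d = 239: d(239) · 𝟙(478/239) = 2 · 1 = 2
  d = 478: d(478) · 𝟙(478/478) = 4 · 1 = 4
Summing: (d * 𝟙)(478) = 1 + 2 + 2 + 4 = 9.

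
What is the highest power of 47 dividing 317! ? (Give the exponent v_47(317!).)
v_47(317!) = 6

Legendre's formula: v_p(n!) = Σ_{k ≥ 1} ⌊n / p^k⌋. For p = 47, n = 317, the terms are:
  ⌊317/47^1⌋ = ⌊317/47⌋ = 6
(the next term ⌊317/47^2⌋ = 0, terminating the sum). Summing: v_47(317!) = 6 = 6.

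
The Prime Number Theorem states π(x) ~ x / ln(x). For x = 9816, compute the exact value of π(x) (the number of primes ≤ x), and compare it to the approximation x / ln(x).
π(9816) = 1210;  x/ln(x) ≈ 1067.91;  relative error ≈ 11.74%.

Directly count primes up to 9816: π(9816) = 1210. The PNT approximation gives 9816/ln(9816) ≈ 9816/9.19177 ≈ 1067.91. Relative error (π(x) − x/ln(x)) / π(x) ≈ 11.74%; the approximation is known to undercount slightly (Li(x) is a better estimate).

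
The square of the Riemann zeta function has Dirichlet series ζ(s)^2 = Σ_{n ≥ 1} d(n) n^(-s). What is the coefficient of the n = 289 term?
d(289) = 3

ζ(s)^2 = (Σ 1/m^s)(Σ 1/k^s). The coefficient of 1/n^s in the product is the number of ordered pairs (m, k) with mk = n, which equals d(n). For n = 289, divisors are [1, 17, 289], so d(289) = 3.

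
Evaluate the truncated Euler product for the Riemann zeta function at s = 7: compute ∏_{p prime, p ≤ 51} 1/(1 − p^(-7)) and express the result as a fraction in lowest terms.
∏ = 23382886769632432571789841128782562016512130510871147719864543051070039135878767058418261603816212645625/23189273096315310437319062436725495011112024414316439805760324840606793884675752039664775666767203598336

The primes p ≤ 51 are [2, 3, 5, 7, 11, 13, 17, 19, 23, 29, 31, 37, 41, 43, 47]. For each prime, (1 − 1/p^7)^(-1) = p^7 / (p^7 − 1). The product is (1 − 1/2^7)^(-1), (1 − 1/3^7)^(-1), (1 − 1/5^7)^(-1), (1 − 1/7^7)^(-1), (1 − 1/11^7)^(-1), (1 − 1/13^7)^(-1), (1 − 1/17^7)^(-1), (1 − 1/19^7)^(-1), (1 − 1/23^7)^(-1), (1 − 1/29^7)^(-1), (1 − 1/31^7)^(-1), (1 − 1/37^7)^(-1), (1 − 1/41^7)^(-1), (1 − 1/43^7)^(-1), (1 − 1/47^7)^(-1) = ∏ p^7 / (p^7 − 1) = 23382886769632432571789841128782562016512130510871147719864543051070039135878767058418261603816212645625/23189273096315310437319062436725495011112024414316439805760324840606793884675752039664775666767203598336.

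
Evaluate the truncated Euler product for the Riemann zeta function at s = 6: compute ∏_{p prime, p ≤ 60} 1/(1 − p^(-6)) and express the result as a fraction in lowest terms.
∏ = 4770739572296379656394863241102356173984421633090039451960419477648624277653925987495283/4689410829889825408368231882153932262030763270859585875623809572192922480840433054253056

The primes p ≤ 60 are [2, 3, 5, 7, 11, 13, 17, 19, 23, 29, 31, 37, 41, 43, 47, 53, 59]. For each prime, (1 − 1/p^6)^(-1) = p^6 / (p^6 − 1). The product is (1 − 1/2^6)^(-1), (1 − 1/3^6)^(-1), (1 − 1/5^6)^(-1), (1 − 1/7^6)^(-1), (1 − 1/11^6)^(-1), (1 − 1/13^6)^(-1), (1 − 1/17^6)^(-1), (1 − 1/19^6)^(-1), (1 − 1/23^6)^(-1), (1 − 1/29^6)^(-1), (1 − 1/31^6)^(-1), (1 − 1/37^6)^(-1), (1 − 1/41^6)^(-1), (1 − 1/43^6)^(-1), (1 − 1/47^6)^(-1), (1 − 1/53^6)^(-1), (1 − 1/59^6)^(-1) = ∏ p^6 / (p^6 − 1) = 4770739572296379656394863241102356173984421633090039451960419477648624277653925987495283/4689410829889825408368231882153932262030763270859585875623809572192922480840433054253056.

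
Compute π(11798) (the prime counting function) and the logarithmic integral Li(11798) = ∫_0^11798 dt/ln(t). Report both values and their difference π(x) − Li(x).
π(11798) = 1413;  Li(11798) ≈ 1439.57;  π(x) − Li(x) ≈ -26.57.

Direct count of primes ≤ 11798 gives π(11798) = 1413. Numerical evaluation of the logarithmic integral gives Li(11798) ≈ 1439.57. The difference π(x) − Li(x) ≈ -26.57 is typically negative for small/moderate x (Li(x) overestimates), though Littlewood's theorem shows this sign changes infinitely often.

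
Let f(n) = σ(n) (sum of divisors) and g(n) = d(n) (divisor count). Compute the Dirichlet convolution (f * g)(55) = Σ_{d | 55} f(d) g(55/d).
(σ * d)(55) = 112

Divisors of 55: [1, 5, 11, 55]. For each d | 55:
  d = 1: σ(1) · d(55/1) = 1 · 4 = 4
  d = 5: σ(5) · d(55/5) = 6 · 2 = 12
  d = 11: σ(11) · d(55/11) = 12 · 2 = 24
  d = 55: σ(55) · d(55/55) = 72 · 1 = 72
Summing: (σ * d)(55) = 4 + 12 + 24 + 72 = 112.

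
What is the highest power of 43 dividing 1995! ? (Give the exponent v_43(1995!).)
v_43(1995!) = 47

Legendre's formula: v_p(n!) = Σ_{k ≥ 1} ⌊n / p^k⌋. For p = 43, n = 1995, the terms are:
  ⌊1995/43^1⌋ = ⌊1995/43⌋ = 46
  ⌊1995/43^2⌋ = ⌊1995/1849⌋ = 1
(the next term ⌊1995/43^3⌋ = 0, terminating the sum). Summing: v_43(1995!) = 46 + 1 = 47.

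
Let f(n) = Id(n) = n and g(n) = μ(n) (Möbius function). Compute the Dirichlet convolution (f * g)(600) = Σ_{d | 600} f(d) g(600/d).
(Id * μ)(600) = 160

Divisors of 600: [1, 2, 3, 4, 5, 6, 8, 10, 12, 15, 20, 24, 25, 30, 40, 50, 60, 75, 100, 120, 150, 200, 300, 600]. For each d | 600:
  d = 1: Id(1) · μ(600/1) = 1 · 0 = 0
  d = 2: Id(2) · μ(600/2) = 2 · 0 = 0
  d = 3: Id(3) · μ(600/3) = 3 · 0 = 0
  d = 4: Id(4) · μ(600/4) = 4 · 0 = 0
  d = 5: Id(5) · μ(600/5) = 5 · 0 = 0
  d = 6: Id(6) · μ(600/6) = 6 · 0 = 0
  d = 8: Id(8) · μ(600/8) = 8 · 0 = 0
  d = 10: Id(10) · μ(600/10) = 10 · 0 = 0
  d = 12: Id(12) · μ(600/12) = 12 · 0 = 0
  d = 15: Id(15) · μ(600/15) = 15 · 0 = 0
  d = 20: Id(20) · μ(600/20) = 20 · -1 = -20
  d = 24: Id(24) · μ(600/24) = 24 · 0 = 0
  d = 25: Id(25) · μ(600/25) = 25 · 0 = 0
  d = 30: Id(30) · μ(600/30) = 30 · 0 = 0
  d = 40: Id(40) · μ(600/40) = 40 · 1 = 40
  d = 50: Id(50) · μ(600/50) = 50 · 0 = 0
  d = 60: Id(60) · μ(600/60) = 60 · 1 = 60
  d = 75: Id(75) · μ(600/75) = 75 · 0 = 0
  d = 100: Id(100) · μ(600/100) = 100 · 1 = 100
  d = 120: Id(120) · μ(600/120) = 120 · -1 = -120
  d = 150: Id(150) · μ(600/150) = 150 · 0 = 0
  d = 200: Id(200) · μ(600/200) = 200 · -1 = -200
  d = 300: Id(300) · μ(600/300) = 300 · -1 = -300
  d = 600: Id(600) · μ(600/600) = 600 · 1 = 600
Summing: (Id * μ)(600) = 0 + 0 + 0 + 0 + 0 + 0 + 0 + 0 + 0 + 0 + -20 + 0 + 0 + 0 + 40 + 0 + 60 + 0 + 100 + -120 + 0 + -200 + -300 + 600 = 160.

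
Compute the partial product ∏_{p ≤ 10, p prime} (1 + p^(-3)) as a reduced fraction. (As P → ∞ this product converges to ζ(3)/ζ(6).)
∏ = 1032/875

The primes p ≤ 10 are [2, 3, 5, 7]. For each, (1 + 1/p^3) = (p^3 + 1)/p^3. Multiplying these fractions over p ∈ [2, 3, 5, 7] gives 1032/875. (In the limit P → ∞ this tends to ζ(3)/ζ(6).)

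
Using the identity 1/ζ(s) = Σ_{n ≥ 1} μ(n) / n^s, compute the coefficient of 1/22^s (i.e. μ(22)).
μ(22) = 1

Factor n = 22 = 2 · 11. μ(n) = 0 if any exponent ≥ 2 (not squarefree); otherwise μ(n) = (−1)^{ω(n)} where ω(n) is the number of distinct prime factors. Applying: μ(22) = 1.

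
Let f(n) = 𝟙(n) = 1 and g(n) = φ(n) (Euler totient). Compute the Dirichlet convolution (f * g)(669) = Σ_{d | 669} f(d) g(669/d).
(𝟙 * φ)(669) = 669

Divisors of 669: [1, 3, 223, 669]. For each d | 669:
  d = 1: 𝟙(1) · φ(669/1) = 1 · 444 = 444
  d = 3: 𝟙(3) · φ(669/3) = 1 · 222 = 222
  d = 223: 𝟙(223) · φ(669/223) = 1 · 2 = 2
  d = 669: 𝟙(669) · φ(669/669) = 1 · 1 = 1
Summing: (𝟙 * φ)(669) = 444 + 222 + 2 + 1 = 669.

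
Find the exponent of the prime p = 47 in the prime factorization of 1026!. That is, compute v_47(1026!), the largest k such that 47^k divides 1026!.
v_47(1026!) = 21

Legendre's formula: v_p(n!) = Σ_{k ≥ 1} ⌊n / p^k⌋. For p = 47, n = 1026, the terms are:
  ⌊1026/47^1⌋ = ⌊1026/47⌋ = 21
(the next term ⌊1026/47^2⌋ = 0, terminating the sum). Summing: v_47(1026!) = 21 = 21.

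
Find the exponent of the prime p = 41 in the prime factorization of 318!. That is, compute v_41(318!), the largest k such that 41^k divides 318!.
v_41(318!) = 7

Legendre's formula: v_p(n!) = Σ_{k ≥ 1} ⌊n / p^k⌋. For p = 41, n = 318, the terms are:
  ⌊318/41^1⌋ = ⌊318/41⌋ = 7
(the next term ⌊318/41^2⌋ = 0, terminating the sum). Summing: v_41(318!) = 7 = 7.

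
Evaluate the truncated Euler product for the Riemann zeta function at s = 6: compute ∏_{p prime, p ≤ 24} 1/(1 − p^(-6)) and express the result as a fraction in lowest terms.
∏ = 7921457489978054880231124911875/7786417203783354362865572118528

The primes p ≤ 24 are [2, 3, 5, 7, 11, 13, 17, 19, 23]. For each prime, (1 − 1/p^6)^(-1) = p^6 / (p^6 − 1). The product is (1 − 1/2^6)^(-1), (1 − 1/3^6)^(-1), (1 − 1/5^6)^(-1), (1 − 1/7^6)^(-1), (1 − 1/11^6)^(-1), (1 − 1/13^6)^(-1), (1 − 1/17^6)^(-1), (1 − 1/19^6)^(-1), (1 − 1/23^6)^(-1) = ∏ p^6 / (p^6 − 1) = 7921457489978054880231124911875/7786417203783354362865572118528.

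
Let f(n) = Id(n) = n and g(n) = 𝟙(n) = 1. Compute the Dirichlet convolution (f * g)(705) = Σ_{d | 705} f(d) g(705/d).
(Id * 𝟙)(705) = 1152

Divisors of 705: [1, 3, 5, 15, 47, 141, 235, 705]. For each d | 705:
  d = 1: Id(1) · 𝟙(705/1) = 1 · 1 = 1
  d = 3: Id(3) · 𝟙(705/3) = 3 · 1 = 3
  d = 5: Id(5) · 𝟙(705/5) = 5 · 1 = 5
  d = 15: Id(15) · 𝟙(705/15) = 15 · 1 = 15
  d = 47: Id(47) · 𝟙(705/47) = 47 · 1 = 47
  d = 141: Id(141) · 𝟙(705/141) = 141 · 1 = 141
  d = 235: Id(235) · 𝟙(705/235) = 235 · 1 = 235
  d = 705: Id(705) · 𝟙(705/705) = 705 · 1 = 705
Summing: (Id * 𝟙)(705) = 1 + 3 + 5 + 15 + 47 + 141 + 235 + 705 = 1152.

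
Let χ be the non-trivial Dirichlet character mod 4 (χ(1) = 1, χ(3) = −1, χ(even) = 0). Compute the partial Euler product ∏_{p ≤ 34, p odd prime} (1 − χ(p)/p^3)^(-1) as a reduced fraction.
∏ = 16829566118167783909225/17369167366519535960064

The odd primes p ≤ 34 are [3, 5, 7, 11, 13, 17, 19, 23, 29, 31]. For each, χ(p) = 1 if p ≡ 1 mod 4, χ(p) = −1 if p ≡ 3 mod 4. Taking (1 − χ(p)/p^3)^(-1) = p^3/(p^3 − χ(p)): (1 − (-1)/3^3)^(-1) · (1 − (1)/5^3)^(-1) · (1 − (-1)/7^3)^(-1) · (1 − (-1)/11^3)^(-1) · (1 − (1)/13^3)^(-1) · (1 − (1)/17^3)^(-1) · (1 − (-1)/19^3)^(-1) · (1 − (-1)/23^3)^(-1) · (1 − (1)/29^3)^(-1) · (1 − (-1)/31^3)^(-1) = 16829566118167783909225/17369167366519535960064.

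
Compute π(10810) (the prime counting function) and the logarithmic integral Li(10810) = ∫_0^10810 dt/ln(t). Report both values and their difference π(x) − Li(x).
π(10810) = 1315;  Li(10810) ≈ 1333.71;  π(x) − Li(x) ≈ -18.71.

Direct count of primes ≤ 10810 gives π(10810) = 1315. Numerical evaluation of the logarithmic integral gives Li(10810) ≈ 1333.71. The difference π(x) − Li(x) ≈ -18.71 is typically negative for small/moderate x (Li(x) overestimates), though Littlewood's theorem shows this sign changes infinitely often.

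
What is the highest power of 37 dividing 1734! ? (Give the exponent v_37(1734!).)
v_37(1734!) = 47

Legendre's formula: v_p(n!) = Σ_{k ≥ 1} ⌊n / p^k⌋. For p = 37, n = 1734, the terms are:
  ⌊1734/37^1⌋ = ⌊1734/37⌋ = 46
  ⌊1734/37^2⌋ = ⌊1734/1369⌋ = 1
(the next term ⌊1734/37^3⌋ = 0, terminating the sum). Summing: v_37(1734!) = 46 + 1 = 47.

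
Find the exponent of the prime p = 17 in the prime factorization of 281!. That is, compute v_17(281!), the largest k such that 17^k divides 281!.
v_17(281!) = 16

Legendre's formula: v_p(n!) = Σ_{k ≥ 1} ⌊n / p^k⌋. For p = 17, n = 281, the terms are:
  ⌊281/17^1⌋ = ⌊281/17⌋ = 16
(the next term ⌊281/17^2⌋ = 0, terminating the sum). Summing: v_17(281!) = 16 = 16.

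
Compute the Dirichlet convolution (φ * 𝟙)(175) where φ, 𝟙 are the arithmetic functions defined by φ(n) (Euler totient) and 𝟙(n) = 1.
(φ * 𝟙)(175) = 175

Divisors of 175: [1, 5, 7, 25, 35, 175]. For each d | 175:
  d = 1: φ(1) · 𝟙(175/1) = 1 · 1 = 1
  d = 5: φ(5) · 𝟙(175/5) = 4 · 1 = 4
  d = 7: φ(7) · 𝟙(175/7) = 6 · 1 = 6
  d = 25: φ(25) · 𝟙(175/25) = 20 · 1 = 20
  d = 35: φ(35) · 𝟙(175/35) = 24 · 1 = 24
  d = 175: φ(175) · 𝟙(175/175) = 120 · 1 = 120
Summing: (φ * 𝟙)(175) = 1 + 4 + 6 + 20 + 24 + 120 = 175.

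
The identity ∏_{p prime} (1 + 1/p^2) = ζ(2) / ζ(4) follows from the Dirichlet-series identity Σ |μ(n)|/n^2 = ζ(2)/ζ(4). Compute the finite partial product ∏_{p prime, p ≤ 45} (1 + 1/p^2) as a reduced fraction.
∏ = 783023736407200000000/517444490765057062977

The primes p ≤ 45 are [2, 3, 5, 7, 11, 13, 17, 19, 23, 29, 31, 37, 41, 43]. For each, (1 + 1/p^2) = (p^2 + 1)/p^2. Multiplying these fractions over p ∈ [2, 3, 5, 7, 11, 13, 17, 19, 23, 29, 31, 37, 41, 43] gives 783023736407200000000/517444490765057062977. (In the limit P → ∞ this tends to ζ(2)/ζ(4).)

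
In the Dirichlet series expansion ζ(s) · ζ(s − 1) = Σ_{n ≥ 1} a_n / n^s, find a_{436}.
σ(436) = 770

In the product (Σ m^0/m^s)(Σ k / k^s) = Σ (Σ_{d | n} d) / n^s, the coefficient of 1/n^s is σ(n) = Σ_{d | n} d. For n = 436, divisors are [1, 2, 4, 109, 218, 436]; summing: σ(436) = 770.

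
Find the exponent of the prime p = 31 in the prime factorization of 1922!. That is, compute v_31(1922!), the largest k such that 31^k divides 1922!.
v_31(1922!) = 64

Legendre's formula: v_p(n!) = Σ_{k ≥ 1} ⌊n / p^k⌋. For p = 31, n = 1922, the terms are:
  ⌊1922/31^1⌋ = ⌊1922/31⌋ = 62
  ⌊1922/31^2⌋ = ⌊1922/961⌋ = 2
(the next term ⌊1922/31^3⌋ = 0, terminating the sum). Summing: v_31(1922!) = 62 + 2 = 64.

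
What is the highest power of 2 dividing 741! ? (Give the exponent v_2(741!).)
v_2(741!) = 735

Legendre's formula: v_p(n!) = Σ_{k ≥ 1} ⌊n / p^k⌋. For p = 2, n = 741, the terms are:
  ⌊741/2^1⌋ = ⌊741/2⌋ = 370
  ⌊741/2^2⌋ = ⌊741/4⌋ = 185
  ⌊741/2^3⌋ = ⌊741/8⌋ = 92
  ⌊741/2^4⌋ = ⌊741/16⌋ = 46
  ⌊741/2^5⌋ = ⌊741/32⌋ = 23
  ⌊741/2^6⌋ = ⌊741/64⌋ = 11
  ⌊741/2^7⌋ = ⌊741/128⌋ = 5
  ⌊741/2^8⌋ = ⌊741/256⌋ = 2
  ⌊741/2^9⌋ = ⌊741/512⌋ = 1
(the next term ⌊741/2^10⌋ = 0, terminating the sum). Summing: v_2(741!) = 370 + 185 + 92 + 46 + 23 + 11 + 5 + 2 + 1 = 735.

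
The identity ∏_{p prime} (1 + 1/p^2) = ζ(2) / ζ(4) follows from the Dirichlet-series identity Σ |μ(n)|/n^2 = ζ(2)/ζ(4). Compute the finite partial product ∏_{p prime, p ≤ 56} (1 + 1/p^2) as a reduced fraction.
∏ = 5396954168104720000000000/3563579332076505044832837

The primes p ≤ 56 are [2, 3, 5, 7, 11, 13, 17, 19, 23, 29, 31, 37, 41, 43, 47, 53]. For each, (1 + 1/p^2) = (p^2 + 1)/p^2. Multiplying these fractions over p ∈ [2, 3, 5, 7, 11, 13, 17, 19, 23, 29, 31, 37, 41, 43, 47, 53] gives 5396954168104720000000000/3563579332076505044832837. (In the limit P → ∞ this tends to ζ(2)/ζ(4).)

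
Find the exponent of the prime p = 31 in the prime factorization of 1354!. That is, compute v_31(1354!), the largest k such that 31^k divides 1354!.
v_31(1354!) = 44

Legendre's formula: v_p(n!) = Σ_{k ≥ 1} ⌊n / p^k⌋. For p = 31, n = 1354, the terms are:
  ⌊1354/31^1⌋ = ⌊1354/31⌋ = 43
  ⌊1354/31^2⌋ = ⌊1354/961⌋ = 1
(the next term ⌊1354/31^3⌋ = 0, terminating the sum). Summing: v_31(1354!) = 43 + 1 = 44.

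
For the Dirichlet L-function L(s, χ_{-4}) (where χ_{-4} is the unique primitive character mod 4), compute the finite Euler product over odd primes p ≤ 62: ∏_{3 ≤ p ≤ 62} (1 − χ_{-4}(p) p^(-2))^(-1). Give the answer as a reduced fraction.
∏ = 41649646786025278187758845901/45453901250007819878400000000

The odd primes p ≤ 62 are [3, 5, 7, 11, 13, 17, 19, 23, 29, 31, 37, 41, 43, 47, 53, 59, 61]. For each, χ(p) = 1 if p ≡ 1 mod 4, χ(p) = −1 if p ≡ 3 mod 4. Taking (1 − χ(p)/p^2)^(-1) = p^2/(p^2 − χ(p)): (1 − (-1)/3^2)^(-1) · (1 − (1)/5^2)^(-1) · (1 − (-1)/7^2)^(-1) · (1 − (-1)/11^2)^(-1) · (1 − (1)/13^2)^(-1) · (1 − (1)/17^2)^(-1) · (1 − (-1)/19^2)^(-1) · (1 − (-1)/23^2)^(-1) · (1 − (1)/29^2)^(-1) · (1 − (-1)/31^2)^(-1) · (1 − (1)/37^2)^(-1) · (1 − (1)/41^2)^(-1) · (1 − (-1)/43^2)^(-1) · (1 − (-1)/47^2)^(-1) · (1 − (1)/53^2)^(-1) · (1 − (-1)/59^2)^(-1) · (1 − (1)/61^2)^(-1) = 41649646786025278187758845901/45453901250007819878400000000.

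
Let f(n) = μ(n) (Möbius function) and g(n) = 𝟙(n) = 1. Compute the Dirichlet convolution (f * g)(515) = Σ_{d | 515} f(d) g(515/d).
(μ * 𝟙)(515) = 0

Divisors of 515: [1, 5, 103, 515]. For each d | 515:
  d = 1: μ(1) · 𝟙(515/1) = 1 · 1 = 1
  d = 5: μ(5) · 𝟙(515/5) = -1 · 1 = -1
  d = 103: μ(103) · 𝟙(515/103) = -1 · 1 = -1
  d = 515: μ(515) · 𝟙(515/515) = 1 · 1 = 1
Summing: (μ * 𝟙)(515) = 1 + -1 + -1 + 1 = 0.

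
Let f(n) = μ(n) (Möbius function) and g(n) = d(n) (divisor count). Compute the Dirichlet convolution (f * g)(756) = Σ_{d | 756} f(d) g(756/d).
(μ * d)(756) = 1

Divisors of 756: [1, 2, 3, 4, 6, 7, 9, 12, 14, 18, 21, 27, 28, 36, 42, 54, 63, 84, 108, 126, 189, 252, 378, 756]. For each d | 756:
  d = 1: μ(1) · d(756/1) = 1 · 24 = 24
  d = 2: μ(2) · d(756/2) = -1 · 16 = -16
  d = 3: μ(3) · d(756/3) = -1 · 18 = -18
  d = 4: μ(4) · d(756/4) = 0 · 8 = 0
  d = 6: μ(6) · d(756/6) = 1 · 12 = 12
  d = 7: μ(7) · d(756/7) = -1 · 12 = -12
  d = 9: μ(9) · d(756/9) = 0 · 12 = 0
  d = 12: μ(12) · d(756/12) = 0 · 6 = 0
  d = 14: μ(14) · d(756/14) = 1 · 8 = 8
  d = 18: μ(18) · d(756/18) = 0 · 8 = 0
  d = 21: μ(21) · d(756/21) = 1 · 9 = 9
  d = 27: μ(27) · d(756/27) = 0 · 6 = 0
  d = 28: μ(28) · d(756/28) = 0 · 4 = 0
  d = 36: μ(36) · d(756/36) = 0 · 4 = 0
  d = 42: μ(42) · d(756/42) = -1 · 6 = -6
  d = 54: μ(54) · d(756/54) = 0 · 4 = 0
  d = 63: μ(63) · d(756/63) = 0 · 6 = 0
  d = 84: μ(84) · d(756/84) = 0 · 3 = 0
  d = 108: μ(108) · d(756/108) = 0 · 2 = 0
  d = 126: μ(126) · d(756/126) = 0 · 4 = 0
  d = 189: μ(189) · d(756/189) = 0 · 3 = 0
  d = 252: μ(252) · d(756/252) = 0 · 2 = 0
  d = 378: μ(378) · d(756/378) = 0 · 2 = 0
  d = 756: μ(756) · d(756/756) = 0 · 1 = 0
Summing: (μ * d)(756) = 24 + -16 + -18 + 0 + 12 + -12 + 0 + 0 + 8 + 0 + 9 + 0 + 0 + 0 + -6 + 0 + 0 + 0 + 0 + 0 + 0 + 0 + 0 + 0 = 1.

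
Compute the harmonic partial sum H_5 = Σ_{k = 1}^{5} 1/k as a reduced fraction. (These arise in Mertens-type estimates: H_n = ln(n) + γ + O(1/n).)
H_5 = 137/60

Direct summation: H_5 = 1 + 1/2 + ... + 1/5. The least common denominator is lcm(1, ..., 5) = 60; over this denominator the numerator is 60 + 30 + 20 + 15 + 12 = 137, so H_5 = 137/60 (already in lowest terms) ≈ 2.28333. (The PNT-adjacent estimate ln(5) + γ ≈ 2.18665 matches within O(1/n).)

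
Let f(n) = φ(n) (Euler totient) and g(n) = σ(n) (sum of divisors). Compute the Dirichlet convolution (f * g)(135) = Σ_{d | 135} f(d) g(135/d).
(φ * σ)(135) = 1080

Divisors of 135: [1, 3, 5, 9, 15, 27, 45, 135]. For each d | 135:
  d = 1: φ(1) · σ(135/1) = 1 · 240 = 240
  d = 3: φ(3) · σ(135/3) = 2 · 78 = 156
  d = 5: φ(5) · σ(135/5) = 4 · 40 = 160
  d = 9: φ(9) · σ(135/9) = 6 · 24 = 144
  d = 15: φ(15) · σ(135/15) = 8 · 13 = 104
  d = 27: φ(27) · σ(135/27) = 18 · 6 = 108
  d = 45: φ(45) · σ(135/45) = 24 · 4 = 96
  d = 135: φ(135) · σ(135/135) = 72 · 1 = 72
Summing: (φ * σ)(135) = 240 + 156 + 160 + 144 + 104 + 108 + 96 + 72 = 1080.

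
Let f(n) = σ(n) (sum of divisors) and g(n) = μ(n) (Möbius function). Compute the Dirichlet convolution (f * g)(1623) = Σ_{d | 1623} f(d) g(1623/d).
(σ * μ)(1623) = 1623

Divisors of 1623: [1, 3, 541, 1623]. For each d | 1623:
  d = 1: σ(1) · μ(1623/1) = 1 · 1 = 1
  d = 3: σ(3) · μ(1623/3) = 4 · -1 = -4
  d = 541: σ(541) · μ(1623/541) = 542 · -1 = -542
  d = 1623: σ(1623) · μ(1623/1623) = 2168 · 1 = 2168
Summing: (σ * μ)(1623) = 1 + -4 + -542 + 2168 = 1623.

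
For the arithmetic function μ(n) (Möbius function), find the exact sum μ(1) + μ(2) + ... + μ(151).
Σ_{n ≤ 151} μ(n) = -1

Compute μ(n) for each 1 ≤ n ≤ 151: μ(1) = 1, μ(2) = -1, μ(3) = -1, μ(4) = 0, μ(5) = -1, μ(6) = 1, μ(7) = -1, μ(8) = 0, μ(9) = 0, μ(10) = 1, μ(11) = -1, μ(12) = 0, μ(13) = -1, μ(14) = 1, μ(15) = 1, μ(16) = 0, μ(17) = -1, μ(18) = 0, μ(19) = -1, μ(20) = 0, μ(21) = 1, μ(22) = 1, μ(23) = -1, μ(24) = 0, μ(25) = 0, μ(26) = 1, μ(27) = 0, μ(28) = 0, μ(29) = -1, μ(30) = -1, μ(31) = -1, μ(32) = 0, μ(33) = 1, μ(34) = 1, μ(35) = 1, μ(36) = 0, μ(37) = -1, μ(38) = 1, μ(39) = 1, μ(40) = 0, μ(41) = -1, μ(42) = -1, μ(43) = -1, μ(44) = 0, μ(45) = 0, μ(46) = 1, μ(47) = -1, μ(48) = 0, μ(49) = 0, μ(50) = 0, μ(51) = 1, μ(52) = 0, μ(53) = -1, μ(54) = 0, μ(55) = 1, μ(56) = 0, μ(57) = 1, μ(58) = 1, μ(59) = -1, μ(60) = 0, μ(61) = -1, μ(62) = 1, μ(63) = 0, μ(64) = 0, μ(65) = 1, μ(66) = -1, μ(67) = -1, μ(68) = 0, μ(69) = 1, μ(70) = -1, μ(71) = -1, μ(72) = 0, μ(73) = -1, μ(74) = 1, μ(75) = 0, μ(76) = 0, μ(77) = 1, μ(78) = -1, μ(79) = -1, μ(80) = 0, μ(81) = 0, μ(82) = 1, μ(83) = -1, μ(84) = 0, μ(85) = 1, μ(86) = 1, μ(87) = 1, μ(88) = 0, μ(89) = -1, μ(90) = 0, μ(91) = 1, μ(92) = 0, μ(93) = 1, μ(94) = 1, μ(95) = 1, μ(96) = 0, μ(97) = -1, μ(98) = 0, μ(99) = 0, μ(100) = 0, μ(101) = -1, μ(102) = -1, μ(103) = -1, μ(104) = 0, μ(105) = -1, μ(106) = 1, μ(107) = -1, μ(108) = 0, μ(109) = -1, μ(110) = -1, μ(111) = 1, μ(112) = 0, μ(113) = -1, μ(114) = -1, μ(115) = 1, μ(116) = 0, μ(117) = 0, μ(118) = 1, μ(119) = 1, μ(120) = 0, μ(121) = 0, μ(122) = 1, μ(123) = 1, μ(124) = 0, μ(125) = 0, μ(126) = 0, μ(127) = -1, μ(128) = 0, μ(129) = 1, μ(130) = -1, μ(131) = -1, μ(132) = 0, μ(133) = 1, μ(134) = 1, μ(135) = 0, μ(136) = 0, μ(137) = -1, μ(138) = -1, μ(139) = -1, μ(140) = 0, μ(141) = 1, μ(142) = 1, μ(143) = 1, μ(144) = 0, μ(145) = 1, μ(146) = 1, μ(147) = 0, μ(148) = 0, μ(149) = -1, μ(150) = 0, μ(151) = -1. Summing all 151 values: -1. (Mertens function M(x) = Σ_{n ≤ x} μ(n); on average M(x) should be small (PNT ⟺ M(x) = o(x)).)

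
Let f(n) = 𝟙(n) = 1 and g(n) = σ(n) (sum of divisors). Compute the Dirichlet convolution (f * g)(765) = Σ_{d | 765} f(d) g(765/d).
(𝟙 * σ)(765) = 2394

Divisors of 765: [1, 3, 5, 9, 15, 17, 45, 51, 85, 153, 255, 765]. For each d | 765:
  d = 1: 𝟙(1) · σ(765/1) = 1 · 1404 = 1404
  d = 3: 𝟙(3) · σ(765/3) = 1 · 432 = 432
  d = 5: 𝟙(5) · σ(765/5) = 1 · 234 = 234
  d = 9: 𝟙(9) · σ(765/9) = 1 · 108 = 108
  d = 15: 𝟙(15) · σ(765/15) = 1 · 72 = 72
  d = 17: 𝟙(17) · σ(765/17) = 1 · 78 = 78
  d = 45: 𝟙(45) · σ(765/45) = 1 · 18 = 18
  d = 51: 𝟙(51) · σ(765/51) = 1 · 24 = 24
  d = 85: 𝟙(85) · σ(765/85) = 1 · 13 = 13
  d = 153: 𝟙(153) · σ(765/153) = 1 · 6 = 6
  d = 255: 𝟙(255) · σ(765/255) = 1 · 4 = 4
  d = 765: 𝟙(765) · σ(765/765) = 1 · 1 = 1
Summing: (𝟙 * σ)(765) = 1404 + 432 + 234 + 108 + 72 + 78 + 18 + 24 + 13 + 6 + 4 + 1 = 2394.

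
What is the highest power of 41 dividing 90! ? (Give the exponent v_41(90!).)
v_41(90!) = 2

Legendre's formula: v_p(n!) = Σ_{k ≥ 1} ⌊n / p^k⌋. For p = 41, n = 90, the terms are:
  ⌊90/41^1⌋ = ⌊90/41⌋ = 2
(the next term ⌊90/41^2⌋ = 0, terminating the sum). Summing: v_41(90!) = 2 = 2.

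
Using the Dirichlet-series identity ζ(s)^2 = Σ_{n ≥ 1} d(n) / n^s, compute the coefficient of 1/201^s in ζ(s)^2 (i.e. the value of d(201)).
d(201) = 4

ζ(s)^2 = (Σ 1/m^s)(Σ 1/k^s). The coefficient of 1/n^s in the product is the number of ordered pairs (m, k) with mk = n, which equals d(n). For n = 201, divisors are [1, 3, 67, 201], so d(201) = 4.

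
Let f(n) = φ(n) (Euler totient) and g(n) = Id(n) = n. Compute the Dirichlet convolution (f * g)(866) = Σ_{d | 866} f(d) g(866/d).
(φ * Id)(866) = 2595

Divisors of 866: [1, 2, 433, 866]. For each d | 866:
  d = 1: φ(1) · Id(866/1) = 1 · 866 = 866
  d = 2: φ(2) · Id(866/2) = 1 · 433 = 433
  d = 433: φ(433) · Id(866/433) = 432 · 2 = 864
  d = 866: φ(866) · Id(866/866) = 432 · 1 = 432
Summing: (φ * Id)(866) = 866 + 433 + 864 + 432 = 2595.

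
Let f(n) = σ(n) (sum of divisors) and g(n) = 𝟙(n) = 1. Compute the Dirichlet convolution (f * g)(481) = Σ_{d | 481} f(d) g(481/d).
(σ * 𝟙)(481) = 585

Divisors of 481: [1, 13, 37, 481]. For each d | 481:
  d = 1: σ(1) · 𝟙(481/1) = 1 · 1 = 1
  d = 13: σ(13) · 𝟙(481/13) = 14 · 1 = 14
  d = 37: σ(37) · 𝟙(481/37) = 38 · 1 = 38
  d = 481: σ(481) · 𝟙(481/481) = 532 · 1 = 532
Summing: (σ * 𝟙)(481) = 1 + 14 + 38 + 532 = 585.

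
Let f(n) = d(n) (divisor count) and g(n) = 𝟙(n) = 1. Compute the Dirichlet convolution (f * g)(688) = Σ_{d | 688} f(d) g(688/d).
(d * 𝟙)(688) = 45

Divisors of 688: [1, 2, 4, 8, 16, 43, 86, 172, 344, 688]. For each d | 688:
  d = 1: d(1) · 𝟙(688/1) = 1 · 1 = 1
  d = 2: d(2) · 𝟙(688/2) = 2 · 1 = 2
  d = 4: d(4) · 𝟙(688/4) = 3 · 1 = 3
  d = 8: d(8) · 𝟙(688/8) = 4 · 1 = 4
  d = 16: d(16) · 𝟙(688/16) = 5 · 1 = 5
  d = 43: d(43) · 𝟙(688/43) = 2 · 1 = 2
  d = 86: d(86) · 𝟙(688/86) = 4 · 1 = 4
  d = 172: d(172) · 𝟙(688/172) = 6 · 1 = 6
  d = 344: d(344) · 𝟙(688/344) = 8 · 1 = 8
  d = 688: d(688) · 𝟙(688/688) = 10 · 1 = 10
Summing: (d * 𝟙)(688) = 1 + 2 + 3 + 4 + 5 + 2 + 4 + 6 + 8 + 10 = 45.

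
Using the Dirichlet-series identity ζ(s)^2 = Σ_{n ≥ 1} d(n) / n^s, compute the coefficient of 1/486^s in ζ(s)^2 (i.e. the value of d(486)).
d(486) = 12

ζ(s)^2 = (Σ 1/m^s)(Σ 1/k^s). The coefficient of 1/n^s in the product is the number of ordered pairs (m, k) with mk = n, which equals d(n). For n = 486, divisors are [1, 2, 3, 6, 9, 18, 27, 54, 81, 162, 243, 486], so d(486) = 12.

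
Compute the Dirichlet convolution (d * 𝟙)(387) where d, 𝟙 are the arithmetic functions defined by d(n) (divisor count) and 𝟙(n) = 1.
(d * 𝟙)(387) = 18

Divisors of 387: [1, 3, 9, 43, 129, 387]. For each d | 387:
  d = 1: d(1) · 𝟙(387/1) = 1 · 1 = 1
  d = 3: d(3) · 𝟙(387/3) = 2 · 1 = 2
  d = 9: d(9) · 𝟙(387/9) = 3 · 1 = 3
  d = 43: d(43) · 𝟙(387/43) = 2 · 1 = 2
  d = 129: d(129) · 𝟙(387/129) = 4 · 1 = 4
  d = 387: d(387) · 𝟙(387/387) = 6 · 1 = 6
Summing: (d * 𝟙)(387) = 1 + 2 + 3 + 2 + 4 + 6 = 18.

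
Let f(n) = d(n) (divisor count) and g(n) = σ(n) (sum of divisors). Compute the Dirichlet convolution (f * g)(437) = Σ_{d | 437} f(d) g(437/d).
(d * σ)(437) = 572

Divisors of 437: [1, 19, 23, 437]. For each d | 437:
  d = 1: d(1) · σ(437/1) = 1 · 480 = 480
  d = 19: d(19) · σ(437/19) = 2 · 24 = 48
  d = 23: d(23) · σ(437/23) = 2 · 20 = 40
  d = 437: d(437) · σ(437/437) = 4 · 1 = 4
Summing: (d * σ)(437) = 480 + 48 + 40 + 4 = 572.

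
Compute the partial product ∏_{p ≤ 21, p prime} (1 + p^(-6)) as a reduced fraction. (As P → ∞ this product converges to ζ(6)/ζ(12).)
∏ = 10322827120806625262196014218/10149346788166965945179821977

The primes p ≤ 21 are [2, 3, 5, 7, 11, 13, 17, 19]. For each, (1 + 1/p^6) = (p^6 + 1)/p^6. Multiplying these fractions over p ∈ [2, 3, 5, 7, 11, 13, 17, 19] gives 10322827120806625262196014218/10149346788166965945179821977. (In the limit P → ∞ this tends to ζ(6)/ζ(12).)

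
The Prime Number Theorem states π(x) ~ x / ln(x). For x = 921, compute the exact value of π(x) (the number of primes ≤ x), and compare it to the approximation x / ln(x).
π(921) = 157;  x/ln(x) ≈ 134.94;  relative error ≈ 14.05%.

Directly count primes up to 921: π(921) = 157. The PNT approximation gives 921/ln(921) ≈ 921/6.82546 ≈ 134.94. Relative error (π(x) − x/ln(x)) / π(x) ≈ 14.05%; the approximation is known to undercount slightly (Li(x) is a better estimate).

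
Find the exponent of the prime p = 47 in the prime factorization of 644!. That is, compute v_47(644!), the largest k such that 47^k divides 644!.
v_47(644!) = 13

Legendre's formula: v_p(n!) = Σ_{k ≥ 1} ⌊n / p^k⌋. For p = 47, n = 644, the terms are:
  ⌊644/47^1⌋ = ⌊644/47⌋ = 13
(the next term ⌊644/47^2⌋ = 0, terminating the sum). Summing: v_47(644!) = 13 = 13.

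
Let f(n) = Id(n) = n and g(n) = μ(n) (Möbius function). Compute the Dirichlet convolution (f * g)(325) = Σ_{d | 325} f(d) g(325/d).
(Id * μ)(325) = 240

Divisors of 325: [1, 5, 13, 25, 65, 325]. For each d | 325:
  d = 1: Id(1) · μ(325/1) = 1 · 0 = 0
  d = 5: Id(5) · μ(325/5) = 5 · 1 = 5
  d = 13: Id(13) · μ(325/13) = 13 · 0 = 0
  d = 25: Id(25) · μ(325/25) = 25 · -1 = -25
  d = 65: Id(65) · μ(325/65) = 65 · -1 = -65
  d = 325: Id(325) · μ(325/325) = 325 · 1 = 325
Summing: (Id * μ)(325) = 0 + 5 + 0 + -25 + -65 + 325 = 240.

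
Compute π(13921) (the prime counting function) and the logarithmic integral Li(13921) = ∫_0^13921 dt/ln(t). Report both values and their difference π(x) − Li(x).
π(13921) = 1646;  Li(13921) ≈ 1663.98;  π(x) − Li(x) ≈ -17.98.

Direct count of primes ≤ 13921 gives π(13921) = 1646. Numerical evaluation of the logarithmic integral gives Li(13921) ≈ 1663.98. The difference π(x) − Li(x) ≈ -17.98 is typically negative for small/moderate x (Li(x) overestimates), though Littlewood's theorem shows this sign changes infinitely often.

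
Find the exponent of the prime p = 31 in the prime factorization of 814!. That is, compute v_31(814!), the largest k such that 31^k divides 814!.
v_31(814!) = 26

Legendre's formula: v_p(n!) = Σ_{k ≥ 1} ⌊n / p^k⌋. For p = 31, n = 814, the terms are:
  ⌊814/31^1⌋ = ⌊814/31⌋ = 26
(the next term ⌊814/31^2⌋ = 0, terminating the sum). Summing: v_31(814!) = 26 = 26.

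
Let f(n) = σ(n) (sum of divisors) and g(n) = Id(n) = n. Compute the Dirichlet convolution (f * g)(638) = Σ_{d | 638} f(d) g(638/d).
(σ * Id)(638) = 6785

Divisors of 638: [1, 2, 11, 22, 29, 58, 319, 638]. For each d | 638:
  d = 1: σ(1) · Id(638/1) = 1 · 638 = 638
  d = 2: σ(2) · Id(638/2) = 3 · 319 = 957
  d = 11: σ(11) · Id(638/11) = 12 · 58 = 696
  d = 22: σ(22) · Id(638/22) = 36 · 29 = 1044
  d = 29: σ(29) · Id(638/29) = 30 · 22 = 660
  d = 58: σ(58) · Id(638/58) = 90 · 11 = 990
  d = 319: σ(319) · Id(638/319) = 360 · 2 = 720
  d = 638: σ(638) · Id(638/638) = 1080 · 1 = 1080
Summing: (σ * Id)(638) = 638 + 957 + 696 + 1044 + 660 + 990 + 720 + 1080 = 6785.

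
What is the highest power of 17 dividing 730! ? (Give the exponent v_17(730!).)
v_17(730!) = 44

Legendre's formula: v_p(n!) = Σ_{k ≥ 1} ⌊n / p^k⌋. For p = 17, n = 730, the terms are:
  ⌊730/17^1⌋ = ⌊730/17⌋ = 42
  ⌊730/17^2⌋ = ⌊730/289⌋ = 2
(the next term ⌊730/17^3⌋ = 0, terminating the sum). Summing: v_17(730!) = 42 + 2 = 44.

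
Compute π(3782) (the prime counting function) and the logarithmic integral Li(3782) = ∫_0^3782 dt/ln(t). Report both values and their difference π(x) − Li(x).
π(3782) = 526;  Li(3782) ≈ 538.99;  π(x) − Li(x) ≈ -12.99.

Direct count of primes ≤ 3782 gives π(3782) = 526. Numerical evaluation of the logarithmic integral gives Li(3782) ≈ 538.99. The difference π(x) − Li(x) ≈ -12.99 is typically negative for small/moderate x (Li(x) overestimates), though Littlewood's theorem shows this sign changes infinitely often.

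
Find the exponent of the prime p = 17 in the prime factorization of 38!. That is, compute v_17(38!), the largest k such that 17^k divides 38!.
v_17(38!) = 2

Legendre's formula: v_p(n!) = Σ_{k ≥ 1} ⌊n / p^k⌋. For p = 17, n = 38, the terms are:
  ⌊38/17^1⌋ = ⌊38/17⌋ = 2
(the next term ⌊38/17^2⌋ = 0, terminating the sum). Summing: v_17(38!) = 2 = 2.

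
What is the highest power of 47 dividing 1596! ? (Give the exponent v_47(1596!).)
v_47(1596!) = 33

Legendre's formula: v_p(n!) = Σ_{k ≥ 1} ⌊n / p^k⌋. For p = 47, n = 1596, the terms are:
  ⌊1596/47^1⌋ = ⌊1596/47⌋ = 33
(the next term ⌊1596/47^2⌋ = 0, terminating the sum). Summing: v_47(1596!) = 33 = 33.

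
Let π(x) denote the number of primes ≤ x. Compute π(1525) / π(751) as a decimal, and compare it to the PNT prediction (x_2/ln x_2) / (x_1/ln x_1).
π(1525)/π(751) = 241/133 ≈ 1.8120;  PNT prediction ≈ 1.8344.

π(751) = 133 and π(1525) = 241, so π(1525)/π(751) ≈ 1.8120. The PNT-predicted ratio is (1525/ln(1525)) / (751/ln(751)) ≈ 1.8344. The two agree to within a few percent, as expected.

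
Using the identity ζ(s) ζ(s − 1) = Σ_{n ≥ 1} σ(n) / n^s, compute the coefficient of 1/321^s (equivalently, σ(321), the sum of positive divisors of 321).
σ(321) = 432

In the product (Σ m^0/m^s)(Σ k / k^s) = Σ (Σ_{d | n} d) / n^s, the coefficient of 1/n^s is σ(n) = Σ_{d | n} d. For n = 321, divisors are [1, 3, 107, 321]; summing: σ(321) = 432.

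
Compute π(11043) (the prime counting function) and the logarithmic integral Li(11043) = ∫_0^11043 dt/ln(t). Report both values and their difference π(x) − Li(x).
π(11043) = 1337;  Li(11043) ≈ 1358.76;  π(x) − Li(x) ≈ -21.76.

Direct count of primes ≤ 11043 gives π(11043) = 1337. Numerical evaluation of the logarithmic integral gives Li(11043) ≈ 1358.76. The difference π(x) − Li(x) ≈ -21.76 is typically negative for small/moderate x (Li(x) overestimates), though Littlewood's theorem shows this sign changes infinitely often.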